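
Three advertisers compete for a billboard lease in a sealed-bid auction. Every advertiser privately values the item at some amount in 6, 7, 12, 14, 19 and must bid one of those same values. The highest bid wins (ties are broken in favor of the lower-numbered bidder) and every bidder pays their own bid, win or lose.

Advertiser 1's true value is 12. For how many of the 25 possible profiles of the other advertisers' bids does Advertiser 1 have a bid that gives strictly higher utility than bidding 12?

Others bid (6, 6): truth gives 0; bid 6 gives 6 > 0. Violating.
Others bid (6, 7): truth gives 0; bid 7 gives 5 > 0. Violating.
Others bid (6, 14): truth gives -12; bid 14 gives -2 > -12. Violating.
Others bid (6, 19): truth gives -12; bid 6 gives -6 > -12. Violating.
Others bid (6, 12): truth gives 0; no alternative beats it.
Others bid (7, 12): truth gives 0; no alternative beats it.
(Checking all 25 profiles: 20 have a profitable deviation, 5 do not.)

20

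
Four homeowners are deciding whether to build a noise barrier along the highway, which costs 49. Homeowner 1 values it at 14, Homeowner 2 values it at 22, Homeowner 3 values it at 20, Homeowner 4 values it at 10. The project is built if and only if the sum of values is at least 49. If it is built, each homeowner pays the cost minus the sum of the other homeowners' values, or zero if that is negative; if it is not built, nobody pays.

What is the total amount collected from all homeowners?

Total value 66 ≥ cost 49, so it is built.
Homeowner 1: others sum to 52; max(0, 49 - 52) = 0.
Homeowner 2: others sum to 44; max(0, 49 - 44) = 5.
Homeowner 3: others sum to 46; max(0, 49 - 46) = 3.
Homeowner 4: others sum to 56; max(0, 49 - 56) = 0.
Total collected = 0 + 5 + 3 + 0 = 8.

8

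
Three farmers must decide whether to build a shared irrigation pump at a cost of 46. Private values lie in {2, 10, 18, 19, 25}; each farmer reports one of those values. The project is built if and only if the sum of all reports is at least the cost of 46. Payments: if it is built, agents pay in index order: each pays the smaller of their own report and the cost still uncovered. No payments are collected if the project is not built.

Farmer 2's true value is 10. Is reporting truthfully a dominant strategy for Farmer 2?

Consider the case where Farmer 1 reports 19 and Farmer 3 reports 25.
Truthful report 10: project built, pays 10, utility 10 - 10 = 0.
Report 2 instead: project built, pays 2, utility 10 - 2 = 8.
Since 8 > 0, reporting 2 is strictly better here, so truthful reporting is not dominant.

No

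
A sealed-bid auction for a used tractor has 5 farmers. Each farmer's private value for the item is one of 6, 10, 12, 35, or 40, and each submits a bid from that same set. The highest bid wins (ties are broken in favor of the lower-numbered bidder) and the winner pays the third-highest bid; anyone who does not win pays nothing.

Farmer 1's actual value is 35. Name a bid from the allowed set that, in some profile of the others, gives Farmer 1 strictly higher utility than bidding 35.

Suppose Farmer 2 bids 6, Farmer 3 bids 6, Farmer 4 bids 6 and Farmer 5 bids 40.
Bid 35: loses, pays 0, utility 0.
Bid 40: wins, pays 6, utility 35 - 6 = 29.
So bidding 40 beats truth here (29 > 0).

40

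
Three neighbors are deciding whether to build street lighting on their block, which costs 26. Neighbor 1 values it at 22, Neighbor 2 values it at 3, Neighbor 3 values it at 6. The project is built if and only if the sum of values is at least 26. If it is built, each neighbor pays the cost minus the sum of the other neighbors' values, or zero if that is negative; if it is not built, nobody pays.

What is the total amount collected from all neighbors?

Total value 31 ≥ cost 26, so it is built.
Neighbor 1: others sum to 9; max(0, 26 - 9) = 17.
Neighbor 2: others sum to 28; max(0, 26 - 28) = 0.
Neighbor 3: others sum to 25; max(0, 26 - 25) = 1.
Total collected = 17 + 0 + 1 = 18.

18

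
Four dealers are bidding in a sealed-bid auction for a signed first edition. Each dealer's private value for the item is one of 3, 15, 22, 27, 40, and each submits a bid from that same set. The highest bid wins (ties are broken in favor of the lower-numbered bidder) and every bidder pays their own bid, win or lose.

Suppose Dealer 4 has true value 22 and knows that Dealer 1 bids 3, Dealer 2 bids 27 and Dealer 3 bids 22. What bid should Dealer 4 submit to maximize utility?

Bid 3: loses but pays 3, utility -3.
Bid 15: loses but pays 15, utility -15.
Bid 22: loses but pays 22, utility -22.
Bid 27: loses but pays 27, utility -27.
Bid 40: wins, pays 40, utility 22 - 40 = -18.
The best choice is 3 with utility -3.

3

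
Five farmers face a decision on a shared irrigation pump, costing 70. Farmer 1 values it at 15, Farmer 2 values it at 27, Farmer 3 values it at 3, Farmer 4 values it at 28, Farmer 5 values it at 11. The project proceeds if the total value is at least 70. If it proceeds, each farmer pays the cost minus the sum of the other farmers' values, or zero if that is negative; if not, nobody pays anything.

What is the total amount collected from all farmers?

28

Total value 84 ≥ cost 70, so it is built.
Farmer 1: others sum to 69; max(0, 70 - 69) = 1.
Farmer 2: others sum to 57; max(0, 70 - 57) = 13.
Farmer 3: others sum to 81; max(0, 70 - 81) = 0.
Farmer 4: others sum to 56; max(0, 70 - 56) = 14.
Farmer 5: others sum to 73; max(0, 70 - 73) = 0.
Total collected = 1 + 13 + 0 + 14 + 0 = 28.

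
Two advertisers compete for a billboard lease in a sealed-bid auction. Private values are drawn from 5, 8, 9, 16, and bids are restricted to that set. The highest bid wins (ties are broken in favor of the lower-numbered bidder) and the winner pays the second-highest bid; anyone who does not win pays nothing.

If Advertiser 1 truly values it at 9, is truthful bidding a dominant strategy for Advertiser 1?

Check each profile of the others' bids and compare truth against every alternative bid.
Others bid (5): truth gives 4, best alternative gives 4.
Others bid (8): truth gives 1, best alternative gives 1.
Others bid (9): truth gives 0, best alternative gives 0.
Others bid (16): truth gives 0, best alternative gives 0.
In every case the truthful bid is at least as good as any alternative, so it is a dominant strategy.

Yes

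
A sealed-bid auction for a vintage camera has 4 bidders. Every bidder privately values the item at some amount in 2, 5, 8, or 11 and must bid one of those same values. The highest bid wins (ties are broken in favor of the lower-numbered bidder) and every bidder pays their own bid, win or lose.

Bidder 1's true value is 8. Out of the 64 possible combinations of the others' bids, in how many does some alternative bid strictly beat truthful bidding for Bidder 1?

Others bid (2, 2, 2): truth gives 0; bid 2 gives 6 > 0. Violating.
Others bid (2, 2, 5): truth gives 0; bid 5 gives 3 > 0. Violating.
Others bid (2, 2, 11): truth gives -8; bid 2 gives -2 > -8. Violating.
Others bid (2, 5, 2): truth gives 0; bid 5 gives 3 > 0. Violating.
Others bid (2, 2, 8): truth gives 0; no alternative beats it.
Others bid (2, 5, 8): truth gives 0; no alternative beats it.
(Checking all 64 profiles: 45 have a profitable deviation, 19 do not.)

45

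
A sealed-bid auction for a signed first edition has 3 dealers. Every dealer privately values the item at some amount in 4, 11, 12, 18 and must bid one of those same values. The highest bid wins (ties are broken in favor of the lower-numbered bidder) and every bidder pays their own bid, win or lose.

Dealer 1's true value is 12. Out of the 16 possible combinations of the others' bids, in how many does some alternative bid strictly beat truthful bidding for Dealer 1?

11

Others bid (4, 4): truth gives 0; bid 4 gives 8 > 0. Violating.
Others bid (4, 11): truth gives 0; bid 11 gives 1 > 0. Violating.
Others bid (4, 18): truth gives -12; bid 4 gives -4 > -12. Violating.
Others bid (11, 4): truth gives 0; bid 11 gives 1 > 0. Violating.
Others bid (4, 12): truth gives 0; no alternative beats it.
Others bid (11, 12): truth gives 0; no alternative beats it.
(Checking all 16 profiles: 11 have a profitable deviation, 5 do not.)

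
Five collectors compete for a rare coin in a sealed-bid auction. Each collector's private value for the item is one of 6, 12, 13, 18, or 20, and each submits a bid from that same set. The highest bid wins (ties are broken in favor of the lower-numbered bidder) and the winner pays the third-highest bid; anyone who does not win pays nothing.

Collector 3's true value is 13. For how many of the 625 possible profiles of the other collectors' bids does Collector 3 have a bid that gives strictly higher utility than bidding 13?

Others bid (6, 6, 6, 18): truth gives 0; bid 18 gives 7 > 0. Violating.
Others bid (6, 6, 6, 20): truth gives 0; bid 20 gives 7 > 0. Violating.
Others bid (6, 6, 12, 18): truth gives 0; bid 18 gives 1 > 0. Violating.
Others bid (6, 6, 12, 20): truth gives 0; bid 20 gives 1 > 0. Violating.
Others bid (6, 6, 6, 6): truth gives 7; no alternative beats it.
Others bid (6, 6, 6, 12): truth gives 7; no alternative beats it.
(Checking all 625 profiles: 64 have a profitable deviation, 561 do not.)

64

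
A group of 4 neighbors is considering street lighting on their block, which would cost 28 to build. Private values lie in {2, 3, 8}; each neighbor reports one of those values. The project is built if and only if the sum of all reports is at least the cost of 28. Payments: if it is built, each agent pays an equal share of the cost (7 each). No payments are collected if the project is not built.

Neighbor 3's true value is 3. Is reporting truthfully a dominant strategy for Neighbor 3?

Check each profile of the others' reports and compare truth against every alternative report.
Others report (2, 2, 2): truth gives 0, best alternative gives 0.
Others report (2, 2, 3): truth gives 0, best alternative gives 0.
Others report (2, 2, 8): truth gives 0, best alternative gives 0.
Others report (2, 3, 2): truth gives 0, best alternative gives 0.
Others report (2, 3, 3): truth gives 0, best alternative gives 0.
Others report (2, 3, 8): truth gives 0, best alternative gives 0.
(Remaining 21 profiles checked similarly; truth is weakly best in each.)
In every case the truthful report is at least as good as any alternative, so it is a dominant strategy.

Yes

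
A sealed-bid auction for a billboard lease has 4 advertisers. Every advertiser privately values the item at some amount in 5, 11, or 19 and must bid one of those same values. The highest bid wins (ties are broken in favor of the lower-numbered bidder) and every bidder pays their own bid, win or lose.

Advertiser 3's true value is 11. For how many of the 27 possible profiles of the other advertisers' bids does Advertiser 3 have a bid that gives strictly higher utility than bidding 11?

25

Others bid (5, 5, 19): truth gives -11; bid 5 gives -5 > -11. Violating.
Others bid (5, 11, 5): truth gives -11; bid 5 gives -5 > -11. Violating.
Others bid (5, 11, 11): truth gives -11; bid 5 gives -5 > -11. Violating.
Others bid (5, 11, 19): truth gives -11; bid 5 gives -5 > -11. Violating.
Others bid (5, 5, 5): truth gives 0; no alternative beats it.
Others bid (5, 5, 11): truth gives 0; no alternative beats it.
(Checking all 27 profiles: 25 have a profitable deviation, 2 do not.)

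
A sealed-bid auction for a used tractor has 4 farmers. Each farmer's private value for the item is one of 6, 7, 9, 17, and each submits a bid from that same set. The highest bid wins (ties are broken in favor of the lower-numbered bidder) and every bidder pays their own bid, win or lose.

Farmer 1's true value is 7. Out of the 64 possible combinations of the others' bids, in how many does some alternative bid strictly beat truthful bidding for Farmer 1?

57

Others bid (6, 6, 6): truth gives 0; bid 6 gives 1 > 0. Violating.
Others bid (6, 6, 9): truth gives -7; bid 9 gives -2 > -7. Violating.
Others bid (6, 6, 17): truth gives -7; bid 6 gives -6 > -7. Violating.
Others bid (6, 7, 9): truth gives -7; bid 9 gives -2 > -7. Violating.
Others bid (6, 6, 7): truth gives 0; no alternative beats it.
Others bid (6, 7, 6): truth gives 0; no alternative beats it.
(Checking all 64 profiles: 57 have a profitable deviation, 7 do not.)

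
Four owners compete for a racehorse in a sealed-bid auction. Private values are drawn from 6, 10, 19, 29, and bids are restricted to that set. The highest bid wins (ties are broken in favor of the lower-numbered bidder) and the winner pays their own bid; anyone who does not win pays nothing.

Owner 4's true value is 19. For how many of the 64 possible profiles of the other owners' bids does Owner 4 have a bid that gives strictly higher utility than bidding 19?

Others bid (6, 6, 6): truth gives 0; bid 10 gives 9 > 0. Violating.
Others bid (6, 6, 10): truth gives 0; no alternative beats it.
Others bid (6, 6, 19): truth gives 0; no alternative beats it.
(Checking all 64 profiles: 1 has a profitable deviation, 63 do not.)

1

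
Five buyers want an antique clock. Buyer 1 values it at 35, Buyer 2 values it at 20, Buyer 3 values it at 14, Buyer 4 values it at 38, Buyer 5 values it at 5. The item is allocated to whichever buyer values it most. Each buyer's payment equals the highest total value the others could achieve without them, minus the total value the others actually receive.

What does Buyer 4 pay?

35

Buyer 4 has the highest value and receives the item.
Without Buyer 4, the item would go to the next-highest value, 35, so the others could achieve 35.
With Buyer 4 present and winning, the others receive nothing, so their total is 0.
Payment = 35 - 0 = 35.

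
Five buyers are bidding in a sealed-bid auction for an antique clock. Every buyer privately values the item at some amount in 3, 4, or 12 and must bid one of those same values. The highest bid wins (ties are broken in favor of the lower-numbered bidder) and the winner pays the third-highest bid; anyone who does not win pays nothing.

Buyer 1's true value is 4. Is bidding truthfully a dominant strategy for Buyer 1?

No

Consider the case where Buyer 2 bids 3, Buyer 3 bids 3, Buyer 4 bids 3 and Buyer 5 bids 12.
Truthful bid 4: loses, pays 0, utility 0.
Bid 12 instead: wins, pays 3, utility 4 - 3 = 1.
Since 1 > 0, bidding 12 is strictly better here, so truthful bidding is not dominant.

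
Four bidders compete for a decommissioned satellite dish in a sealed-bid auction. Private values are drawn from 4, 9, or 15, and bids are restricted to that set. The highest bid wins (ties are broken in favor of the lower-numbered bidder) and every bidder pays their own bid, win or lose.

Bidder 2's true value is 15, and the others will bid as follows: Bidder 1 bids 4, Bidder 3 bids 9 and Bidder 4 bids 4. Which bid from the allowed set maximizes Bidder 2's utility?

Bid 4: loses but pays 4, utility -4.
Bid 9: wins, pays 9, utility 15 - 9 = 6.
Bid 15: wins, pays 15, utility 15 - 15 = 0.
The best choice is 9 with utility 6.

9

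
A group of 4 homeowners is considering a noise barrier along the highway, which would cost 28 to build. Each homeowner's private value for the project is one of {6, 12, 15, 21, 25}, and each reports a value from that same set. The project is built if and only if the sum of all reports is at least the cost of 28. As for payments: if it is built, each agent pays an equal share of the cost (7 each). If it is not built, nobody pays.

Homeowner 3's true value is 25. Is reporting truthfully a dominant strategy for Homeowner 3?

Check each profile of the others' reports and compare truth against every alternative report.
Others report (6, 6, 6): truth gives 18, best alternative gives 18.
Others report (6, 6, 12): truth gives 18, best alternative gives 18.
Others report (6, 6, 15): truth gives 18, best alternative gives 18.
Others report (6, 6, 21): truth gives 18, best alternative gives 18.
Others report (6, 6, 25): truth gives 18, best alternative gives 18.
Others report (6, 12, 6): truth gives 18, best alternative gives 18.
(Remaining 119 profiles checked similarly; truth is weakly best in each.)
In every case the truthful report is at least as good as any alternative, so it is a dominant strategy.

Yes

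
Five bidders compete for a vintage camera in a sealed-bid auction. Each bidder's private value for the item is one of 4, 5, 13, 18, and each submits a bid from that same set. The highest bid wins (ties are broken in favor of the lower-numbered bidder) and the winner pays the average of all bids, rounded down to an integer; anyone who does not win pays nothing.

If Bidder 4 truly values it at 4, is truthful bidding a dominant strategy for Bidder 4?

Yes

Check each profile of the others' bids and compare truth against every alternative bid.
Others bid (4, 4, 4, 4): truth gives 0, best alternative gives 0.
Others bid (4, 4, 4, 5): truth gives 0, best alternative gives 0.
Others bid (4, 4, 4, 13): truth gives 0, best alternative gives 0.
Others bid (4, 4, 4, 18): truth gives 0, best alternative gives 0.
Others bid (4, 4, 5, 4): truth gives 0, best alternative gives 0.
Others bid (4, 4, 5, 5): truth gives 0, best alternative gives 0.
(Remaining 250 profiles checked similarly; truth is weakly best in each.)
In every case the truthful bid is at least as good as any alternative, so it is a dominant strategy.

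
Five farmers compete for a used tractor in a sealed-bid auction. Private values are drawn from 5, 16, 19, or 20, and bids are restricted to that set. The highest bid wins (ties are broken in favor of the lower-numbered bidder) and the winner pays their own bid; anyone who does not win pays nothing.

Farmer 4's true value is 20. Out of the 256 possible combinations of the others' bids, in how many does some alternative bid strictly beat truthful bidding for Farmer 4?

Others bid (5, 5, 5, 5): truth gives 0; bid 16 gives 4 > 0. Violating.
Others bid (5, 5, 5, 16): truth gives 0; bid 16 gives 4 > 0. Violating.
Others bid (5, 5, 5, 19): truth gives 0; bid 19 gives 1 > 0. Violating.
Others bid (5, 5, 16, 5): truth gives 0; bid 19 gives 1 > 0. Violating.
Others bid (5, 5, 5, 20): truth gives 0; no alternative beats it.
Others bid (5, 5, 16, 20): truth gives 0; no alternative beats it.
(Checking all 256 profiles: 24 have a profitable deviation, 232 do not.)

24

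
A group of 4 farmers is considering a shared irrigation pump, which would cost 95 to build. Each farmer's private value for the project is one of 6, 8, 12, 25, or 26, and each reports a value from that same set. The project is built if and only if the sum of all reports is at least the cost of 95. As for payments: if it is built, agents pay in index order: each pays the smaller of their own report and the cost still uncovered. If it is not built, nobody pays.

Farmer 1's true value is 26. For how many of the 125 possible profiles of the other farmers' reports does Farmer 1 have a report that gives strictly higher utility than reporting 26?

8

Others report (25, 25, 25): truth gives 0; report 25 gives 1 > 0. Violating.
Others report (25, 25, 26): truth gives 0; report 25 gives 1 > 0. Violating.
Others report (25, 26, 25): truth gives 0; report 25 gives 1 > 0. Violating.
Others report (25, 26, 26): truth gives 0; report 25 gives 1 > 0. Violating.
Others report (6, 6, 6): truth gives 0; no alternative beats it.
Others report (6, 6, 8): truth gives 0; no alternative beats it.
(Checking all 125 profiles: 8 have a profitable deviation, 117 do not.)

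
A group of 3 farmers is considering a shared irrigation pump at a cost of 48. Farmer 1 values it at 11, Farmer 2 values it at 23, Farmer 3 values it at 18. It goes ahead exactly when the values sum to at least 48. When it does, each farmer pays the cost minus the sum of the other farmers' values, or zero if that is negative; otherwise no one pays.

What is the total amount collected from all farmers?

40

Total value 52 ≥ cost 48, so it is built.
Farmer 1: others sum to 41; max(0, 48 - 41) = 7.
Farmer 2: others sum to 29; max(0, 48 - 29) = 19.
Farmer 3: others sum to 34; max(0, 48 - 34) = 14.
Total collected = 7 + 19 + 14 = 40.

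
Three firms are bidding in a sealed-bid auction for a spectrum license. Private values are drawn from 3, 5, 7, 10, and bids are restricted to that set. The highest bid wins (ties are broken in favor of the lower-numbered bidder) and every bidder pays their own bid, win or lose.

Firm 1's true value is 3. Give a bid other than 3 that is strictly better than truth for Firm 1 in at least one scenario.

5

Suppose Firm 2 bids 3 and Firm 3 bids 5.
Bid 3: loses but pays 3, utility -3.
Bid 5: wins, pays 5, utility 3 - 5 = -2.
So bidding 5 beats truth here (-2 > -3).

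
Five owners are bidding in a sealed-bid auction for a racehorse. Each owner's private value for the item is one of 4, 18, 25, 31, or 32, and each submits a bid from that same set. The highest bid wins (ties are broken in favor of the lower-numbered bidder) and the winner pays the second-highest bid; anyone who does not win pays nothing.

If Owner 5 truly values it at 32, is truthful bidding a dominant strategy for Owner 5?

Yes

Check each profile of the others' bids and compare truth against every alternative bid.
Others bid (4, 4, 4, 31): truth gives 1, best alternative gives 0.
Others bid (4, 4, 18, 31): truth gives 1, best alternative gives 0.
Others bid (4, 4, 25, 31): truth gives 1, best alternative gives 0.
Others bid (4, 4, 31, 4): truth gives 1, best alternative gives 0.
Others bid (4, 4, 31, 18): truth gives 1, best alternative gives 0.
Others bid (4, 4, 31, 25): truth gives 1, best alternative gives 0.
(Remaining 619 profiles checked similarly; truth is weakly best in each.)
In every case the truthful bid is at least as good as any alternative, so it is a dominant strategy.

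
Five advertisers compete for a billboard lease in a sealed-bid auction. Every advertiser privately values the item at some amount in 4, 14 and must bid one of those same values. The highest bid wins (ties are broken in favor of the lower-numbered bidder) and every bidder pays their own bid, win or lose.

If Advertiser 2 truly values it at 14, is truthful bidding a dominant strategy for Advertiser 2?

Consider the case where Advertiser 1 bids 14, Advertiser 3 bids 4, Advertiser 4 bids 4 and Advertiser 5 bids 4.
Truthful bid 14: loses but pays 14, utility -14.
Bid 4 instead: loses but pays 4, utility -4.
Since -4 > -14, bidding 4 is strictly better here, so truthful bidding is not dominant.

No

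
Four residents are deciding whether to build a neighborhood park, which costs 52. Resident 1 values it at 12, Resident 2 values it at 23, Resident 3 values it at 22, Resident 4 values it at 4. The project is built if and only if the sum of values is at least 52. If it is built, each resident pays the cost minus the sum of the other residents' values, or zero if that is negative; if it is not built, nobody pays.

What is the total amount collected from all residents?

Total value 61 ≥ cost 52, so it is built.
Resident 1: others sum to 49; max(0, 52 - 49) = 3.
Resident 2: others sum to 38; max(0, 52 - 38) = 14.
Resident 3: others sum to 39; max(0, 52 - 39) = 13.
Resident 4: others sum to 57; max(0, 52 - 57) = 0.
Total collected = 3 + 14 + 13 + 0 = 30.

30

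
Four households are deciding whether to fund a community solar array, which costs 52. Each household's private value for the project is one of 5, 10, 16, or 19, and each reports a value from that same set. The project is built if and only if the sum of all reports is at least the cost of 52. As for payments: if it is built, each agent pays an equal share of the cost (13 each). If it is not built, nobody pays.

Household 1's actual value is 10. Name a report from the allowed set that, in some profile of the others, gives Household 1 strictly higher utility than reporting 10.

Suppose Household 2 reports 5, Household 3 reports 19 and Household 4 reports 19.
Report 10: project built, pays 13, utility 10 - 13 = -3.
Report 5: project not built, utility 0.
So reporting 5 beats truth here (0 > -3).

5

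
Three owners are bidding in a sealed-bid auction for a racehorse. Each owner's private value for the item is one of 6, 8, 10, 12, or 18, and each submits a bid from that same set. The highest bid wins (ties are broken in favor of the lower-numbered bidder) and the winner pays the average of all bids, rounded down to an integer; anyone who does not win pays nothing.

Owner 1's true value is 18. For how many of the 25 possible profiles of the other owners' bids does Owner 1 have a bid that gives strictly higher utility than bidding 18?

16

Others bid (6, 6): truth gives 8; bid 6 gives 12 > 8. Violating.
Others bid (6, 8): truth gives 8; bid 8 gives 11 > 8. Violating.
Others bid (6, 10): truth gives 7; bid 10 gives 10 > 7. Violating.
Others bid (6, 12): truth gives 6; bid 12 gives 8 > 6. Violating.
Others bid (6, 18): truth gives 4; no alternative beats it.
Others bid (8, 18): truth gives 4; no alternative beats it.
(Checking all 25 profiles: 16 have a profitable deviation, 9 do not.)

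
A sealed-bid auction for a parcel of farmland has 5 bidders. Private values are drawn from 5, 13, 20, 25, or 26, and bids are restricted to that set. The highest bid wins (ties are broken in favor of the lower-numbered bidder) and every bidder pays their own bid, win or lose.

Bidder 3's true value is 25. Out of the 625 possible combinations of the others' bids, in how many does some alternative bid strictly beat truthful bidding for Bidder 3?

Others bid (5, 5, 5, 5): truth gives 0; bid 13 gives 12 > 0. Violating.
Others bid (5, 5, 5, 13): truth gives 0; bid 13 gives 12 > 0. Violating.
Others bid (5, 5, 5, 20): truth gives 0; bid 20 gives 5 > 0. Violating.
Others bid (5, 5, 5, 26): truth gives -25; bid 26 gives -1 > -25. Violating.
Others bid (5, 5, 5, 25): truth gives 0; no alternative beats it.
Others bid (5, 5, 13, 25): truth gives 0; no alternative beats it.
(Checking all 625 profiles: 517 have a profitable deviation, 108 do not.)

517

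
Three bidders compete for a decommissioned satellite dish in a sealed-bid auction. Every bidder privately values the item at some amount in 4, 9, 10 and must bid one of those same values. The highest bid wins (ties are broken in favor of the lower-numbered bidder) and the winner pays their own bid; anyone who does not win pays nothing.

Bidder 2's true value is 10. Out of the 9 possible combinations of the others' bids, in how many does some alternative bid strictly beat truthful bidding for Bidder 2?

Others bid (4, 4): truth gives 0; bid 9 gives 1 > 0. Violating.
Others bid (4, 9): truth gives 0; bid 9 gives 1 > 0. Violating.
Others bid (4, 10): truth gives 0; no alternative beats it.
Others bid (9, 4): truth gives 0; no alternative beats it.
(Checking all 9 profiles: 2 have a profitable deviation, 7 do not.)

2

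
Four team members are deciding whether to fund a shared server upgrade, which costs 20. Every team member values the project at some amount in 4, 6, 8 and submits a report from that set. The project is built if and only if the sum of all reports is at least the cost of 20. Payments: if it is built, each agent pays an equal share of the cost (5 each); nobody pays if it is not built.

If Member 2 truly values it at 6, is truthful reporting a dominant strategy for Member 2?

No

Consider the case where Member 1 reports 4, Member 3 reports 4 and Member 4 reports 4.
Truthful report 6: project not built, utility 0.
Report 8 instead: project built, pays 5, utility 6 - 5 = 1.
Since 1 > 0, reporting 8 is strictly better here, so truthful reporting is not dominant.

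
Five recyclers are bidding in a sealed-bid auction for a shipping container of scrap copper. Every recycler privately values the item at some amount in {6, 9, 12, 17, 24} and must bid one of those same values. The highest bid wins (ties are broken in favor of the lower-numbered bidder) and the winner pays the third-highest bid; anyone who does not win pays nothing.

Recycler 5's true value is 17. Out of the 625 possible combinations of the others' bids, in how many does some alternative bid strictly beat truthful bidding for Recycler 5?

108

Others bid (6, 6, 6, 17): truth gives 0; bid 24 gives 11 > 0. Violating.
Others bid (6, 6, 9, 17): truth gives 0; bid 24 gives 8 > 0. Violating.
Others bid (6, 6, 12, 17): truth gives 0; bid 24 gives 5 > 0. Violating.
Others bid (6, 6, 17, 6): truth gives 0; bid 24 gives 11 > 0. Violating.
Others bid (6, 6, 6, 6): truth gives 11; no alternative beats it.
Others bid (6, 6, 6, 9): truth gives 11; no alternative beats it.
(Checking all 625 profiles: 108 have a profitable deviation, 517 do not.)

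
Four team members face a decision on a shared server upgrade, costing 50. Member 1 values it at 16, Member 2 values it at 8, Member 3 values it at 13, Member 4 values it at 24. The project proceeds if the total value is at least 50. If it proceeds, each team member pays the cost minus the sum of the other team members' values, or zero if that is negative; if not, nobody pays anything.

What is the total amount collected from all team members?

20

Total value 61 ≥ cost 50, so it is built.
Member 1: others sum to 45; max(0, 50 - 45) = 5.
Member 2: others sum to 53; max(0, 50 - 53) = 0.
Member 3: others sum to 48; max(0, 50 - 48) = 2.
Member 4: others sum to 37; max(0, 50 - 37) = 13.
Total collected = 5 + 0 + 2 + 13 = 20.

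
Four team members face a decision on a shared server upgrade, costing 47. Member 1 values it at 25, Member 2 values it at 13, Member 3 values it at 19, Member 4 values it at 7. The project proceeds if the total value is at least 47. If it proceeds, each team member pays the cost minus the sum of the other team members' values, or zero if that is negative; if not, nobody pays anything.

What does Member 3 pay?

Total value 64 ≥ cost 47, so the project is built.
The other team members' values sum to 45.
Cost minus that sum is 47 - 45 = 2.

2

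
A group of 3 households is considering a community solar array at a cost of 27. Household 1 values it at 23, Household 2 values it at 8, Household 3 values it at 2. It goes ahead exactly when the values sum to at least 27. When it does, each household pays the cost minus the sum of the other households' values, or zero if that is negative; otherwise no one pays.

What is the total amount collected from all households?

Total value 33 ≥ cost 27, so it is built.
Household 1: others sum to 10; max(0, 27 - 10) = 17.
Household 2: others sum to 25; max(0, 27 - 25) = 2.
Household 3: others sum to 31; max(0, 27 - 31) = 0.
Total collected = 17 + 2 + 0 = 19.

19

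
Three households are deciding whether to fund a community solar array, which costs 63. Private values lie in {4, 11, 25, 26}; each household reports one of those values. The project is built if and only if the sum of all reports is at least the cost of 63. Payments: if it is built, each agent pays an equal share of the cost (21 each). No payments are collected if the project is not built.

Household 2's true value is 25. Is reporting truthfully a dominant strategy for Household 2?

No

Consider the case where Household 1 reports 11 and Household 3 reports 26.
Truthful report 25: project not built, utility 0.
Report 26 instead: project built, pays 21, utility 25 - 21 = 4.
Since 4 > 0, reporting 26 is strictly better here, so truthful reporting is not dominant.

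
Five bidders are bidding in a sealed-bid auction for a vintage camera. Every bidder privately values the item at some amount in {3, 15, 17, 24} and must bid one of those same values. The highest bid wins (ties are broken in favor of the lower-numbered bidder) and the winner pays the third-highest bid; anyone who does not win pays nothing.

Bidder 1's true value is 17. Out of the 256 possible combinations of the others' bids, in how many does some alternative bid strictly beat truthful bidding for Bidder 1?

Others bid (3, 3, 3, 24): truth gives 0; bid 24 gives 14 > 0. Violating.
Others bid (3, 3, 15, 24): truth gives 0; bid 24 gives 2 > 0. Violating.
Others bid (3, 3, 24, 3): truth gives 0; bid 24 gives 14 > 0. Violating.
Others bid (3, 3, 24, 15): truth gives 0; bid 24 gives 2 > 0. Violating.
Others bid (3, 3, 3, 3): truth gives 14; no alternative beats it.
Others bid (3, 3, 3, 15): truth gives 14; no alternative beats it.
(Checking all 256 profiles: 32 have a profitable deviation, 224 do not.)

32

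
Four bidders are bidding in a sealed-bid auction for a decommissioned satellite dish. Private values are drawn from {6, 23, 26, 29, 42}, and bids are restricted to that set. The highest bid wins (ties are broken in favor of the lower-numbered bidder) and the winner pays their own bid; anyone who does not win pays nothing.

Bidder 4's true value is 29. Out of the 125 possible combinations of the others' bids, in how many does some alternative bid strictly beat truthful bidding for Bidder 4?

8

Others bid (6, 6, 6): truth gives 0; bid 23 gives 6 > 0. Violating.
Others bid (6, 6, 23): truth gives 0; bid 26 gives 3 > 0. Violating.
Others bid (6, 23, 6): truth gives 0; bid 26 gives 3 > 0. Violating.
Others bid (6, 23, 23): truth gives 0; bid 26 gives 3 > 0. Violating.
Others bid (6, 6, 26): truth gives 0; no alternative beats it.
Others bid (6, 6, 29): truth gives 0; no alternative beats it.
(Checking all 125 profiles: 8 have a profitable deviation, 117 do not.)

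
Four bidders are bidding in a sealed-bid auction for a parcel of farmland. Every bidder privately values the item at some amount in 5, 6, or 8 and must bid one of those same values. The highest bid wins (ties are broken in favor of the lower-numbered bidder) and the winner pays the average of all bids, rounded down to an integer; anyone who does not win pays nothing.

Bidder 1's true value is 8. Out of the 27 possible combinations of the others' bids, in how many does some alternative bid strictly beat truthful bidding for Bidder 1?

6

Others bid (5, 5, 6): truth gives 2; bid 6 gives 3 > 2. Violating.
Others bid (5, 6, 5): truth gives 2; bid 6 gives 3 > 2. Violating.
Others bid (5, 6, 6): truth gives 2; bid 6 gives 3 > 2. Violating.
Others bid (6, 5, 5): truth gives 2; bid 6 gives 3 > 2. Violating.
Others bid (5, 5, 5): truth gives 3; no alternative beats it.
Others bid (5, 5, 8): truth gives 2; no alternative beats it.
(Checking all 27 profiles: 6 have a profitable deviation, 21 do not.)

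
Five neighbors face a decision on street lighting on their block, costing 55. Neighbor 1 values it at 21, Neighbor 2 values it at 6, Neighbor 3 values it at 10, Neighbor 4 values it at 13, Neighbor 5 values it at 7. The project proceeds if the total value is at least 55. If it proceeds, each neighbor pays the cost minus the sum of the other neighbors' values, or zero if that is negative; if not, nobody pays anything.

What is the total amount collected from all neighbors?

47

Total value 57 ≥ cost 55, so it is built.
Neighbor 1: others sum to 36; max(0, 55 - 36) = 19.
Neighbor 2: others sum to 51; max(0, 55 - 51) = 4.
Neighbor 3: others sum to 47; max(0, 55 - 47) = 8.
Neighbor 4: others sum to 44; max(0, 55 - 44) = 11.
Neighbor 5: others sum to 50; max(0, 55 - 50) = 5.
Total collected = 19 + 4 + 8 + 11 + 5 = 47.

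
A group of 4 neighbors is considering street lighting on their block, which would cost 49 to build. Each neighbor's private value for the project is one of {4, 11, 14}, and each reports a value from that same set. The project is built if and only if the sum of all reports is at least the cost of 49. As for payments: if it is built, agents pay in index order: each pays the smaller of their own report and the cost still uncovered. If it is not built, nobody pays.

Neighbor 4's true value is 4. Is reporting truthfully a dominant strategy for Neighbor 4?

Check each profile of the others' reports and compare truth against every alternative report.
Others report (11, 14, 14): truth gives 0, best alternative gives -6.
Others report (14, 11, 14): truth gives 0, best alternative gives -6.
Others report (14, 14, 11): truth gives 0, best alternative gives -6.
Others report (14, 14, 14): truth gives 0, best alternative gives -3.
Others report (4, 4, 4): truth gives 0, best alternative gives 0.
Others report (4, 4, 11): truth gives 0, best alternative gives 0.
(Remaining 21 profiles checked similarly; truth is weakly best in each.)
In every case the truthful report is at least as good as any alternative, so it is a dominant strategy.

Yes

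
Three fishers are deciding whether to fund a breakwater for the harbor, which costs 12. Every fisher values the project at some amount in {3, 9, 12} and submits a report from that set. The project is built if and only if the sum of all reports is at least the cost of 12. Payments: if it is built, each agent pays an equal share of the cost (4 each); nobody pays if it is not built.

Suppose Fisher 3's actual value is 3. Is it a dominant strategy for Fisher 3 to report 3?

Yes

Check each profile of the others' reports and compare truth against every alternative report.
Others report (3, 3): truth gives 0, best alternative gives -1.
Others report (3, 9): truth gives -1, best alternative gives -1.
Others report (3, 12): truth gives -1, best alternative gives -1.
Others report (9, 3): truth gives -1, best alternative gives -1.
Others report (9, 9): truth gives -1, best alternative gives -1.
Others report (9, 12): truth gives -1, best alternative gives -1.
(Remaining 3 profiles checked similarly; truth is weakly best in each.)
In every case the truthful report is at least as good as any alternative, so it is a dominant strategy.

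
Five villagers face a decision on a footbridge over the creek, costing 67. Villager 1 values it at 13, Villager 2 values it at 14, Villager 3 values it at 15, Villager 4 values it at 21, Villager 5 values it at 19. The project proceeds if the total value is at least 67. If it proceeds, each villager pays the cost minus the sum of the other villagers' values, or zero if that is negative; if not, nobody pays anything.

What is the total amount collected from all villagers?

Total value 82 ≥ cost 67, so it is built.
Villager 1: others sum to 69; max(0, 67 - 69) = 0.
Villager 2: others sum to 68; max(0, 67 - 68) = 0.
Villager 3: others sum to 67; max(0, 67 - 67) = 0.
Villager 4: others sum to 61; max(0, 67 - 61) = 6.
Villager 5: others sum to 63; max(0, 67 - 63) = 4.
Total collected = 0 + 0 + 0 + 6 + 4 = 10.

10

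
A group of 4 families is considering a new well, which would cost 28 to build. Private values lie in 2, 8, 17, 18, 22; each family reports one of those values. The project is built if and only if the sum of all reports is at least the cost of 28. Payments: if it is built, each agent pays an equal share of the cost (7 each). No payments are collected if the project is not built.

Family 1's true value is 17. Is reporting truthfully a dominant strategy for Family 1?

No

Consider the case where Family 2 reports 2, Family 3 reports 2 and Family 4 reports 2.
Truthful report 17: project not built, utility 0.
Report 22 instead: project built, pays 7, utility 17 - 7 = 10.
Since 10 > 0, reporting 22 is strictly better here, so truthful reporting is not dominant.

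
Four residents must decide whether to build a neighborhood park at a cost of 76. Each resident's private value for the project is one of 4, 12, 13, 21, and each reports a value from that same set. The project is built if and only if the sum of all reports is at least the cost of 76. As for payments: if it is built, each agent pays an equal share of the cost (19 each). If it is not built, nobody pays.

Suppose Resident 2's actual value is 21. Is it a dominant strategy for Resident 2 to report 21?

Check each profile of the others' reports and compare truth against every alternative report.
Others report (13, 21, 21): truth gives 2, best alternative gives 0.
Others report (21, 13, 21): truth gives 2, best alternative gives 0.
Others report (21, 21, 13): truth gives 2, best alternative gives 0.
Others report (21, 21, 21): truth gives 2, best alternative gives 2.
Others report (4, 4, 4): truth gives 0, best alternative gives 0.
Others report (4, 4, 12): truth gives 0, best alternative gives 0.
(Remaining 58 profiles checked similarly; truth is weakly best in each.)
In every case the truthful report is at least as good as any alternative, so it is a dominant strategy.

Yes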